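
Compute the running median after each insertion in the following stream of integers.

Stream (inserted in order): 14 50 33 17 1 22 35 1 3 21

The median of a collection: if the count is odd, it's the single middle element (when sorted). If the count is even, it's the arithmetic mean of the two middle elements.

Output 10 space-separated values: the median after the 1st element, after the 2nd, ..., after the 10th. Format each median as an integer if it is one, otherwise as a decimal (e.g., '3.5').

Answer: 14 32 33 25 17 19.5 22 19.5 17 19

Derivation:
Step 1: insert 14 -> lo=[14] (size 1, max 14) hi=[] (size 0) -> median=14
Step 2: insert 50 -> lo=[14] (size 1, max 14) hi=[50] (size 1, min 50) -> median=32
Step 3: insert 33 -> lo=[14, 33] (size 2, max 33) hi=[50] (size 1, min 50) -> median=33
Step 4: insert 17 -> lo=[14, 17] (size 2, max 17) hi=[33, 50] (size 2, min 33) -> median=25
Step 5: insert 1 -> lo=[1, 14, 17] (size 3, max 17) hi=[33, 50] (size 2, min 33) -> median=17
Step 6: insert 22 -> lo=[1, 14, 17] (size 3, max 17) hi=[22, 33, 50] (size 3, min 22) -> median=19.5
Step 7: insert 35 -> lo=[1, 14, 17, 22] (size 4, max 22) hi=[33, 35, 50] (size 3, min 33) -> median=22
Step 8: insert 1 -> lo=[1, 1, 14, 17] (size 4, max 17) hi=[22, 33, 35, 50] (size 4, min 22) -> median=19.5
Step 9: insert 3 -> lo=[1, 1, 3, 14, 17] (size 5, max 17) hi=[22, 33, 35, 50] (size 4, min 22) -> median=17
Step 10: insert 21 -> lo=[1, 1, 3, 14, 17] (size 5, max 17) hi=[21, 22, 33, 35, 50] (size 5, min 21) -> median=19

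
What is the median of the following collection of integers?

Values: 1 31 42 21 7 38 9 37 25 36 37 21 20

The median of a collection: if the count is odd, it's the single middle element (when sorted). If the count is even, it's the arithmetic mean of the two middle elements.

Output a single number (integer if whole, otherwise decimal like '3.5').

Answer: 25

Derivation:
Step 1: insert 1 -> lo=[1] (size 1, max 1) hi=[] (size 0) -> median=1
Step 2: insert 31 -> lo=[1] (size 1, max 1) hi=[31] (size 1, min 31) -> median=16
Step 3: insert 42 -> lo=[1, 31] (size 2, max 31) hi=[42] (size 1, min 42) -> median=31
Step 4: insert 21 -> lo=[1, 21] (size 2, max 21) hi=[31, 42] (size 2, min 31) -> median=26
Step 5: insert 7 -> lo=[1, 7, 21] (size 3, max 21) hi=[31, 42] (size 2, min 31) -> median=21
Step 6: insert 38 -> lo=[1, 7, 21] (size 3, max 21) hi=[31, 38, 42] (size 3, min 31) -> median=26
Step 7: insert 9 -> lo=[1, 7, 9, 21] (size 4, max 21) hi=[31, 38, 42] (size 3, min 31) -> median=21
Step 8: insert 37 -> lo=[1, 7, 9, 21] (size 4, max 21) hi=[31, 37, 38, 42] (size 4, min 31) -> median=26
Step 9: insert 25 -> lo=[1, 7, 9, 21, 25] (size 5, max 25) hi=[31, 37, 38, 42] (size 4, min 31) -> median=25
Step 10: insert 36 -> lo=[1, 7, 9, 21, 25] (size 5, max 25) hi=[31, 36, 37, 38, 42] (size 5, min 31) -> median=28
Step 11: insert 37 -> lo=[1, 7, 9, 21, 25, 31] (size 6, max 31) hi=[36, 37, 37, 38, 42] (size 5, min 36) -> median=31
Step 12: insert 21 -> lo=[1, 7, 9, 21, 21, 25] (size 6, max 25) hi=[31, 36, 37, 37, 38, 42] (size 6, min 31) -> median=28
Step 13: insert 20 -> lo=[1, 7, 9, 20, 21, 21, 25] (size 7, max 25) hi=[31, 36, 37, 37, 38, 42] (size 6, min 31) -> median=25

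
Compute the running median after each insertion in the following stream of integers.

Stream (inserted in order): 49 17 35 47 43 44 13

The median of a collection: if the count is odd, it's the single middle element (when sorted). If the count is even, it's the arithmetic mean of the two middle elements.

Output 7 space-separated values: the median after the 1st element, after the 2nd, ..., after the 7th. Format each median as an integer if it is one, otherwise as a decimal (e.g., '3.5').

Answer: 49 33 35 41 43 43.5 43

Derivation:
Step 1: insert 49 -> lo=[49] (size 1, max 49) hi=[] (size 0) -> median=49
Step 2: insert 17 -> lo=[17] (size 1, max 17) hi=[49] (size 1, min 49) -> median=33
Step 3: insert 35 -> lo=[17, 35] (size 2, max 35) hi=[49] (size 1, min 49) -> median=35
Step 4: insert 47 -> lo=[17, 35] (size 2, max 35) hi=[47, 49] (size 2, min 47) -> median=41
Step 5: insert 43 -> lo=[17, 35, 43] (size 3, max 43) hi=[47, 49] (size 2, min 47) -> median=43
Step 6: insert 44 -> lo=[17, 35, 43] (size 3, max 43) hi=[44, 47, 49] (size 3, min 44) -> median=43.5
Step 7: insert 13 -> lo=[13, 17, 35, 43] (size 4, max 43) hi=[44, 47, 49] (size 3, min 44) -> median=43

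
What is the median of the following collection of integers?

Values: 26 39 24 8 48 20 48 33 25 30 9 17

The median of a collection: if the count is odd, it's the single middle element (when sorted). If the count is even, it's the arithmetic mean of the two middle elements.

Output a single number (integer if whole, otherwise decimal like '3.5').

Step 1: insert 26 -> lo=[26] (size 1, max 26) hi=[] (size 0) -> median=26
Step 2: insert 39 -> lo=[26] (size 1, max 26) hi=[39] (size 1, min 39) -> median=32.5
Step 3: insert 24 -> lo=[24, 26] (size 2, max 26) hi=[39] (size 1, min 39) -> median=26
Step 4: insert 8 -> lo=[8, 24] (size 2, max 24) hi=[26, 39] (size 2, min 26) -> median=25
Step 5: insert 48 -> lo=[8, 24, 26] (size 3, max 26) hi=[39, 48] (size 2, min 39) -> median=26
Step 6: insert 20 -> lo=[8, 20, 24] (size 3, max 24) hi=[26, 39, 48] (size 3, min 26) -> median=25
Step 7: insert 48 -> lo=[8, 20, 24, 26] (size 4, max 26) hi=[39, 48, 48] (size 3, min 39) -> median=26
Step 8: insert 33 -> lo=[8, 20, 24, 26] (size 4, max 26) hi=[33, 39, 48, 48] (size 4, min 33) -> median=29.5
Step 9: insert 25 -> lo=[8, 20, 24, 25, 26] (size 5, max 26) hi=[33, 39, 48, 48] (size 4, min 33) -> median=26
Step 10: insert 30 -> lo=[8, 20, 24, 25, 26] (size 5, max 26) hi=[30, 33, 39, 48, 48] (size 5, min 30) -> median=28
Step 11: insert 9 -> lo=[8, 9, 20, 24, 25, 26] (size 6, max 26) hi=[30, 33, 39, 48, 48] (size 5, min 30) -> median=26
Step 12: insert 17 -> lo=[8, 9, 17, 20, 24, 25] (size 6, max 25) hi=[26, 30, 33, 39, 48, 48] (size 6, min 26) -> median=25.5

Answer: 25.5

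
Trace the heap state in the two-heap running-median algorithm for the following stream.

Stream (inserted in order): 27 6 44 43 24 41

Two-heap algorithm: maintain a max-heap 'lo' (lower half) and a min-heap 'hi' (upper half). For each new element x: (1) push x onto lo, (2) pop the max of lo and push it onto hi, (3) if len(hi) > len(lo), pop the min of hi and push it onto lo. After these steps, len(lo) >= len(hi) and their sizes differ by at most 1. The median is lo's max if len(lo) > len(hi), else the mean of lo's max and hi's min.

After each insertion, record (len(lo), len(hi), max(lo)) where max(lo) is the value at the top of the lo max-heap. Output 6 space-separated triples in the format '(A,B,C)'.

Answer: (1,0,27) (1,1,6) (2,1,27) (2,2,27) (3,2,27) (3,3,27)

Derivation:
Step 1: insert 27 -> lo=[27] hi=[] -> (len(lo)=1, len(hi)=0, max(lo)=27)
Step 2: insert 6 -> lo=[6] hi=[27] -> (len(lo)=1, len(hi)=1, max(lo)=6)
Step 3: insert 44 -> lo=[6, 27] hi=[44] -> (len(lo)=2, len(hi)=1, max(lo)=27)
Step 4: insert 43 -> lo=[6, 27] hi=[43, 44] -> (len(lo)=2, len(hi)=2, max(lo)=27)
Step 5: insert 24 -> lo=[6, 24, 27] hi=[43, 44] -> (len(lo)=3, len(hi)=2, max(lo)=27)
Step 6: insert 41 -> lo=[6, 24, 27] hi=[41, 43, 44] -> (len(lo)=3, len(hi)=3, max(lo)=27)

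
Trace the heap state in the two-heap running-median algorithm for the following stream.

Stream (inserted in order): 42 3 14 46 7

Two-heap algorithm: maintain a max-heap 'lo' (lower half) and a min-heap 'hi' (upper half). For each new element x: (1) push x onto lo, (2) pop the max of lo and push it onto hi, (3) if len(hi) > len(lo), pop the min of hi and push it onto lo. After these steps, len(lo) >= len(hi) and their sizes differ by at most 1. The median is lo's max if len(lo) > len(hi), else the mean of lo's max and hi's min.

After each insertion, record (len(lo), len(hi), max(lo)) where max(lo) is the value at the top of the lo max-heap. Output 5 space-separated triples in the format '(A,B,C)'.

Step 1: insert 42 -> lo=[42] hi=[] -> (len(lo)=1, len(hi)=0, max(lo)=42)
Step 2: insert 3 -> lo=[3] hi=[42] -> (len(lo)=1, len(hi)=1, max(lo)=3)
Step 3: insert 14 -> lo=[3, 14] hi=[42] -> (len(lo)=2, len(hi)=1, max(lo)=14)
Step 4: insert 46 -> lo=[3, 14] hi=[42, 46] -> (len(lo)=2, len(hi)=2, max(lo)=14)
Step 5: insert 7 -> lo=[3, 7, 14] hi=[42, 46] -> (len(lo)=3, len(hi)=2, max(lo)=14)

Answer: (1,0,42) (1,1,3) (2,1,14) (2,2,14) (3,2,14)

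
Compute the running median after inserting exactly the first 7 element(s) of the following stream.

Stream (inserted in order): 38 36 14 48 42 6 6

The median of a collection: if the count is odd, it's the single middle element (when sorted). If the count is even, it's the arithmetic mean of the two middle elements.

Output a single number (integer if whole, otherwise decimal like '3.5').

Answer: 36

Derivation:
Step 1: insert 38 -> lo=[38] (size 1, max 38) hi=[] (size 0) -> median=38
Step 2: insert 36 -> lo=[36] (size 1, max 36) hi=[38] (size 1, min 38) -> median=37
Step 3: insert 14 -> lo=[14, 36] (size 2, max 36) hi=[38] (size 1, min 38) -> median=36
Step 4: insert 48 -> lo=[14, 36] (size 2, max 36) hi=[38, 48] (size 2, min 38) -> median=37
Step 5: insert 42 -> lo=[14, 36, 38] (size 3, max 38) hi=[42, 48] (size 2, min 42) -> median=38
Step 6: insert 6 -> lo=[6, 14, 36] (size 3, max 36) hi=[38, 42, 48] (size 3, min 38) -> median=37
Step 7: insert 6 -> lo=[6, 6, 14, 36] (size 4, max 36) hi=[38, 42, 48] (size 3, min 38) -> median=36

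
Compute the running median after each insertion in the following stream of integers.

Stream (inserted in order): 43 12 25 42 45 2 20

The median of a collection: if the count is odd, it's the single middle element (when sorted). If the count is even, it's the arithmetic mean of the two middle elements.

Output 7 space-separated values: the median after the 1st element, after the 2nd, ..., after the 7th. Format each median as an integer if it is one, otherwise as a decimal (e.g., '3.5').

Step 1: insert 43 -> lo=[43] (size 1, max 43) hi=[] (size 0) -> median=43
Step 2: insert 12 -> lo=[12] (size 1, max 12) hi=[43] (size 1, min 43) -> median=27.5
Step 3: insert 25 -> lo=[12, 25] (size 2, max 25) hi=[43] (size 1, min 43) -> median=25
Step 4: insert 42 -> lo=[12, 25] (size 2, max 25) hi=[42, 43] (size 2, min 42) -> median=33.5
Step 5: insert 45 -> lo=[12, 25, 42] (size 3, max 42) hi=[43, 45] (size 2, min 43) -> median=42
Step 6: insert 2 -> lo=[2, 12, 25] (size 3, max 25) hi=[42, 43, 45] (size 3, min 42) -> median=33.5
Step 7: insert 20 -> lo=[2, 12, 20, 25] (size 4, max 25) hi=[42, 43, 45] (size 3, min 42) -> median=25

Answer: 43 27.5 25 33.5 42 33.5 25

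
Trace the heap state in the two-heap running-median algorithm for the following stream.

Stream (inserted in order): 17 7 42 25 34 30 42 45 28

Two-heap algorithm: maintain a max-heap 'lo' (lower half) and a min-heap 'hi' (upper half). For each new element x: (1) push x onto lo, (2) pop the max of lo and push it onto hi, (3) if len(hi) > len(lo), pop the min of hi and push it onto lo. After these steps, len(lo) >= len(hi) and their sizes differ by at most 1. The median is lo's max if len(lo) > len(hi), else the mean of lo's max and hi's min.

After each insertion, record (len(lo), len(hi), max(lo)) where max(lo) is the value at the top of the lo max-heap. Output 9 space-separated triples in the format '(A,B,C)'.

Step 1: insert 17 -> lo=[17] hi=[] -> (len(lo)=1, len(hi)=0, max(lo)=17)
Step 2: insert 7 -> lo=[7] hi=[17] -> (len(lo)=1, len(hi)=1, max(lo)=7)
Step 3: insert 42 -> lo=[7, 17] hi=[42] -> (len(lo)=2, len(hi)=1, max(lo)=17)
Step 4: insert 25 -> lo=[7, 17] hi=[25, 42] -> (len(lo)=2, len(hi)=2, max(lo)=17)
Step 5: insert 34 -> lo=[7, 17, 25] hi=[34, 42] -> (len(lo)=3, len(hi)=2, max(lo)=25)
Step 6: insert 30 -> lo=[7, 17, 25] hi=[30, 34, 42] -> (len(lo)=3, len(hi)=3, max(lo)=25)
Step 7: insert 42 -> lo=[7, 17, 25, 30] hi=[34, 42, 42] -> (len(lo)=4, len(hi)=3, max(lo)=30)
Step 8: insert 45 -> lo=[7, 17, 25, 30] hi=[34, 42, 42, 45] -> (len(lo)=4, len(hi)=4, max(lo)=30)
Step 9: insert 28 -> lo=[7, 17, 25, 28, 30] hi=[34, 42, 42, 45] -> (len(lo)=5, len(hi)=4, max(lo)=30)

Answer: (1,0,17) (1,1,7) (2,1,17) (2,2,17) (3,2,25) (3,3,25) (4,3,30) (4,4,30) (5,4,30)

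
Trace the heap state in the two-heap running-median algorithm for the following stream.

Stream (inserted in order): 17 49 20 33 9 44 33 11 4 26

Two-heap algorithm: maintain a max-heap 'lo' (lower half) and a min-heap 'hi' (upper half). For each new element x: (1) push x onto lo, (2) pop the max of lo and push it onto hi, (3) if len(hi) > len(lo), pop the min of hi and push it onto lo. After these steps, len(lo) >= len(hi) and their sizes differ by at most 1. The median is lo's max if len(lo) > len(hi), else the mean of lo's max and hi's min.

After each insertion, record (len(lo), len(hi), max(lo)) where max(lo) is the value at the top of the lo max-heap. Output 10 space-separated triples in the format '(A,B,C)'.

Step 1: insert 17 -> lo=[17] hi=[] -> (len(lo)=1, len(hi)=0, max(lo)=17)
Step 2: insert 49 -> lo=[17] hi=[49] -> (len(lo)=1, len(hi)=1, max(lo)=17)
Step 3: insert 20 -> lo=[17, 20] hi=[49] -> (len(lo)=2, len(hi)=1, max(lo)=20)
Step 4: insert 33 -> lo=[17, 20] hi=[33, 49] -> (len(lo)=2, len(hi)=2, max(lo)=20)
Step 5: insert 9 -> lo=[9, 17, 20] hi=[33, 49] -> (len(lo)=3, len(hi)=2, max(lo)=20)
Step 6: insert 44 -> lo=[9, 17, 20] hi=[33, 44, 49] -> (len(lo)=3, len(hi)=3, max(lo)=20)
Step 7: insert 33 -> lo=[9, 17, 20, 33] hi=[33, 44, 49] -> (len(lo)=4, len(hi)=3, max(lo)=33)
Step 8: insert 11 -> lo=[9, 11, 17, 20] hi=[33, 33, 44, 49] -> (len(lo)=4, len(hi)=4, max(lo)=20)
Step 9: insert 4 -> lo=[4, 9, 11, 17, 20] hi=[33, 33, 44, 49] -> (len(lo)=5, len(hi)=4, max(lo)=20)
Step 10: insert 26 -> lo=[4, 9, 11, 17, 20] hi=[26, 33, 33, 44, 49] -> (len(lo)=5, len(hi)=5, max(lo)=20)

Answer: (1,0,17) (1,1,17) (2,1,20) (2,2,20) (3,2,20) (3,3,20) (4,3,33) (4,4,20) (5,4,20) (5,5,20)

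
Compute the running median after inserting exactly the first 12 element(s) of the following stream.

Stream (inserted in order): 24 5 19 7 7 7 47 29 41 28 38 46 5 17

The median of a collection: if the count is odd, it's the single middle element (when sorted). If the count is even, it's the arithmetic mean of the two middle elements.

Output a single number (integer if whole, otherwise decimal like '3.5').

Step 1: insert 24 -> lo=[24] (size 1, max 24) hi=[] (size 0) -> median=24
Step 2: insert 5 -> lo=[5] (size 1, max 5) hi=[24] (size 1, min 24) -> median=14.5
Step 3: insert 19 -> lo=[5, 19] (size 2, max 19) hi=[24] (size 1, min 24) -> median=19
Step 4: insert 7 -> lo=[5, 7] (size 2, max 7) hi=[19, 24] (size 2, min 19) -> median=13
Step 5: insert 7 -> lo=[5, 7, 7] (size 3, max 7) hi=[19, 24] (size 2, min 19) -> median=7
Step 6: insert 7 -> lo=[5, 7, 7] (size 3, max 7) hi=[7, 19, 24] (size 3, min 7) -> median=7
Step 7: insert 47 -> lo=[5, 7, 7, 7] (size 4, max 7) hi=[19, 24, 47] (size 3, min 19) -> median=7
Step 8: insert 29 -> lo=[5, 7, 7, 7] (size 4, max 7) hi=[19, 24, 29, 47] (size 4, min 19) -> median=13
Step 9: insert 41 -> lo=[5, 7, 7, 7, 19] (size 5, max 19) hi=[24, 29, 41, 47] (size 4, min 24) -> median=19
Step 10: insert 28 -> lo=[5, 7, 7, 7, 19] (size 5, max 19) hi=[24, 28, 29, 41, 47] (size 5, min 24) -> median=21.5
Step 11: insert 38 -> lo=[5, 7, 7, 7, 19, 24] (size 6, max 24) hi=[28, 29, 38, 41, 47] (size 5, min 28) -> median=24
Step 12: insert 46 -> lo=[5, 7, 7, 7, 19, 24] (size 6, max 24) hi=[28, 29, 38, 41, 46, 47] (size 6, min 28) -> median=26

Answer: 26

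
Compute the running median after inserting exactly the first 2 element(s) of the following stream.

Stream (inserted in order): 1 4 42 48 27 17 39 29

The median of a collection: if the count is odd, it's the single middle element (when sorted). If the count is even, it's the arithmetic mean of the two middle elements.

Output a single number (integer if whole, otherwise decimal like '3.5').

Step 1: insert 1 -> lo=[1] (size 1, max 1) hi=[] (size 0) -> median=1
Step 2: insert 4 -> lo=[1] (size 1, max 1) hi=[4] (size 1, min 4) -> median=2.5

Answer: 2.5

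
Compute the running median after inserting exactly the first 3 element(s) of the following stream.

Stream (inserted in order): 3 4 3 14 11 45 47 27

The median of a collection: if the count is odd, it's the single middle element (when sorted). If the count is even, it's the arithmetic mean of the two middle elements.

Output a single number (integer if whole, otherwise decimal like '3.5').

Step 1: insert 3 -> lo=[3] (size 1, max 3) hi=[] (size 0) -> median=3
Step 2: insert 4 -> lo=[3] (size 1, max 3) hi=[4] (size 1, min 4) -> median=3.5
Step 3: insert 3 -> lo=[3, 3] (size 2, max 3) hi=[4] (size 1, min 4) -> median=3

Answer: 3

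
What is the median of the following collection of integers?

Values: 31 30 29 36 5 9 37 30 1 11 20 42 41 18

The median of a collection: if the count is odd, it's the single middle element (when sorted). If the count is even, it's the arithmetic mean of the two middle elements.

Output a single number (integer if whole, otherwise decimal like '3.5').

Step 1: insert 31 -> lo=[31] (size 1, max 31) hi=[] (size 0) -> median=31
Step 2: insert 30 -> lo=[30] (size 1, max 30) hi=[31] (size 1, min 31) -> median=30.5
Step 3: insert 29 -> lo=[29, 30] (size 2, max 30) hi=[31] (size 1, min 31) -> median=30
Step 4: insert 36 -> lo=[29, 30] (size 2, max 30) hi=[31, 36] (size 2, min 31) -> median=30.5
Step 5: insert 5 -> lo=[5, 29, 30] (size 3, max 30) hi=[31, 36] (size 2, min 31) -> median=30
Step 6: insert 9 -> lo=[5, 9, 29] (size 3, max 29) hi=[30, 31, 36] (size 3, min 30) -> median=29.5
Step 7: insert 37 -> lo=[5, 9, 29, 30] (size 4, max 30) hi=[31, 36, 37] (size 3, min 31) -> median=30
Step 8: insert 30 -> lo=[5, 9, 29, 30] (size 4, max 30) hi=[30, 31, 36, 37] (size 4, min 30) -> median=30
Step 9: insert 1 -> lo=[1, 5, 9, 29, 30] (size 5, max 30) hi=[30, 31, 36, 37] (size 4, min 30) -> median=30
Step 10: insert 11 -> lo=[1, 5, 9, 11, 29] (size 5, max 29) hi=[30, 30, 31, 36, 37] (size 5, min 30) -> median=29.5
Step 11: insert 20 -> lo=[1, 5, 9, 11, 20, 29] (size 6, max 29) hi=[30, 30, 31, 36, 37] (size 5, min 30) -> median=29
Step 12: insert 42 -> lo=[1, 5, 9, 11, 20, 29] (size 6, max 29) hi=[30, 30, 31, 36, 37, 42] (size 6, min 30) -> median=29.5
Step 13: insert 41 -> lo=[1, 5, 9, 11, 20, 29, 30] (size 7, max 30) hi=[30, 31, 36, 37, 41, 42] (size 6, min 30) -> median=30
Step 14: insert 18 -> lo=[1, 5, 9, 11, 18, 20, 29] (size 7, max 29) hi=[30, 30, 31, 36, 37, 41, 42] (size 7, min 30) -> median=29.5

Answer: 29.5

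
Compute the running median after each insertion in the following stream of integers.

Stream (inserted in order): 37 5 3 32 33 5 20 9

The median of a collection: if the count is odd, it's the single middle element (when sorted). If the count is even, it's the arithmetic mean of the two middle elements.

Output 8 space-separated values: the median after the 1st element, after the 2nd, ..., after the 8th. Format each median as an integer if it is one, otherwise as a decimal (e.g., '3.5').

Step 1: insert 37 -> lo=[37] (size 1, max 37) hi=[] (size 0) -> median=37
Step 2: insert 5 -> lo=[5] (size 1, max 5) hi=[37] (size 1, min 37) -> median=21
Step 3: insert 3 -> lo=[3, 5] (size 2, max 5) hi=[37] (size 1, min 37) -> median=5
Step 4: insert 32 -> lo=[3, 5] (size 2, max 5) hi=[32, 37] (size 2, min 32) -> median=18.5
Step 5: insert 33 -> lo=[3, 5, 32] (size 3, max 32) hi=[33, 37] (size 2, min 33) -> median=32
Step 6: insert 5 -> lo=[3, 5, 5] (size 3, max 5) hi=[32, 33, 37] (size 3, min 32) -> median=18.5
Step 7: insert 20 -> lo=[3, 5, 5, 20] (size 4, max 20) hi=[32, 33, 37] (size 3, min 32) -> median=20
Step 8: insert 9 -> lo=[3, 5, 5, 9] (size 4, max 9) hi=[20, 32, 33, 37] (size 4, min 20) -> median=14.5

Answer: 37 21 5 18.5 32 18.5 20 14.5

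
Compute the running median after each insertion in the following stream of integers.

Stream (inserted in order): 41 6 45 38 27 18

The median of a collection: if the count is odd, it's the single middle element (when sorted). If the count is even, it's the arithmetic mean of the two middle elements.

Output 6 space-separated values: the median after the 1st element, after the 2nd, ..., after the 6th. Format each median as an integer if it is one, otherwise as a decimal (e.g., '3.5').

Step 1: insert 41 -> lo=[41] (size 1, max 41) hi=[] (size 0) -> median=41
Step 2: insert 6 -> lo=[6] (size 1, max 6) hi=[41] (size 1, min 41) -> median=23.5
Step 3: insert 45 -> lo=[6, 41] (size 2, max 41) hi=[45] (size 1, min 45) -> median=41
Step 4: insert 38 -> lo=[6, 38] (size 2, max 38) hi=[41, 45] (size 2, min 41) -> median=39.5
Step 5: insert 27 -> lo=[6, 27, 38] (size 3, max 38) hi=[41, 45] (size 2, min 41) -> median=38
Step 6: insert 18 -> lo=[6, 18, 27] (size 3, max 27) hi=[38, 41, 45] (size 3, min 38) -> median=32.5

Answer: 41 23.5 41 39.5 38 32.5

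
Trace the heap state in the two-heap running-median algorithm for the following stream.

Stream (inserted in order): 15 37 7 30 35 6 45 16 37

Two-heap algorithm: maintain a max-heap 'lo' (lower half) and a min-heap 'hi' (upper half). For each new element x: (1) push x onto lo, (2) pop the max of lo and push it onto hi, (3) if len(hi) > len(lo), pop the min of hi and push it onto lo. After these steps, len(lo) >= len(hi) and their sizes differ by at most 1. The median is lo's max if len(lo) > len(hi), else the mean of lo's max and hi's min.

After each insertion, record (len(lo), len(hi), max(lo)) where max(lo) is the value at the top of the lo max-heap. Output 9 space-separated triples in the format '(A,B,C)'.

Answer: (1,0,15) (1,1,15) (2,1,15) (2,2,15) (3,2,30) (3,3,15) (4,3,30) (4,4,16) (5,4,30)

Derivation:
Step 1: insert 15 -> lo=[15] hi=[] -> (len(lo)=1, len(hi)=0, max(lo)=15)
Step 2: insert 37 -> lo=[15] hi=[37] -> (len(lo)=1, len(hi)=1, max(lo)=15)
Step 3: insert 7 -> lo=[7, 15] hi=[37] -> (len(lo)=2, len(hi)=1, max(lo)=15)
Step 4: insert 30 -> lo=[7, 15] hi=[30, 37] -> (len(lo)=2, len(hi)=2, max(lo)=15)
Step 5: insert 35 -> lo=[7, 15, 30] hi=[35, 37] -> (len(lo)=3, len(hi)=2, max(lo)=30)
Step 6: insert 6 -> lo=[6, 7, 15] hi=[30, 35, 37] -> (len(lo)=3, len(hi)=3, max(lo)=15)
Step 7: insert 45 -> lo=[6, 7, 15, 30] hi=[35, 37, 45] -> (len(lo)=4, len(hi)=3, max(lo)=30)
Step 8: insert 16 -> lo=[6, 7, 15, 16] hi=[30, 35, 37, 45] -> (len(lo)=4, len(hi)=4, max(lo)=16)
Step 9: insert 37 -> lo=[6, 7, 15, 16, 30] hi=[35, 37, 37, 45] -> (len(lo)=5, len(hi)=4, max(lo)=30)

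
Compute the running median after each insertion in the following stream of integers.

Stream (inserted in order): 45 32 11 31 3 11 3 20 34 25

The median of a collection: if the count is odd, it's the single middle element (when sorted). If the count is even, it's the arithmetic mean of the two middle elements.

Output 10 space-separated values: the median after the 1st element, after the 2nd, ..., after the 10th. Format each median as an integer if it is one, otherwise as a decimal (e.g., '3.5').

Answer: 45 38.5 32 31.5 31 21 11 15.5 20 22.5

Derivation:
Step 1: insert 45 -> lo=[45] (size 1, max 45) hi=[] (size 0) -> median=45
Step 2: insert 32 -> lo=[32] (size 1, max 32) hi=[45] (size 1, min 45) -> median=38.5
Step 3: insert 11 -> lo=[11, 32] (size 2, max 32) hi=[45] (size 1, min 45) -> median=32
Step 4: insert 31 -> lo=[11, 31] (size 2, max 31) hi=[32, 45] (size 2, min 32) -> median=31.5
Step 5: insert 3 -> lo=[3, 11, 31] (size 3, max 31) hi=[32, 45] (size 2, min 32) -> median=31
Step 6: insert 11 -> lo=[3, 11, 11] (size 3, max 11) hi=[31, 32, 45] (size 3, min 31) -> median=21
Step 7: insert 3 -> lo=[3, 3, 11, 11] (size 4, max 11) hi=[31, 32, 45] (size 3, min 31) -> median=11
Step 8: insert 20 -> lo=[3, 3, 11, 11] (size 4, max 11) hi=[20, 31, 32, 45] (size 4, min 20) -> median=15.5
Step 9: insert 34 -> lo=[3, 3, 11, 11, 20] (size 5, max 20) hi=[31, 32, 34, 45] (size 4, min 31) -> median=20
Step 10: insert 25 -> lo=[3, 3, 11, 11, 20] (size 5, max 20) hi=[25, 31, 32, 34, 45] (size 5, min 25) -> median=22.5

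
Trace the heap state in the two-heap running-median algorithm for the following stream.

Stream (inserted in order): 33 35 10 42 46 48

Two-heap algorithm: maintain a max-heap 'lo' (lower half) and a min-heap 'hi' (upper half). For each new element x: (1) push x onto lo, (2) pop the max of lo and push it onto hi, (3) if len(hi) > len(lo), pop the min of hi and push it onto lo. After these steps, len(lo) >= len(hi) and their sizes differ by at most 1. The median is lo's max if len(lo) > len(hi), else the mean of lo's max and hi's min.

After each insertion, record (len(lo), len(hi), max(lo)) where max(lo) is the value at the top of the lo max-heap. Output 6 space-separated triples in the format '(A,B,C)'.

Step 1: insert 33 -> lo=[33] hi=[] -> (len(lo)=1, len(hi)=0, max(lo)=33)
Step 2: insert 35 -> lo=[33] hi=[35] -> (len(lo)=1, len(hi)=1, max(lo)=33)
Step 3: insert 10 -> lo=[10, 33] hi=[35] -> (len(lo)=2, len(hi)=1, max(lo)=33)
Step 4: insert 42 -> lo=[10, 33] hi=[35, 42] -> (len(lo)=2, len(hi)=2, max(lo)=33)
Step 5: insert 46 -> lo=[10, 33, 35] hi=[42, 46] -> (len(lo)=3, len(hi)=2, max(lo)=35)
Step 6: insert 48 -> lo=[10, 33, 35] hi=[42, 46, 48] -> (len(lo)=3, len(hi)=3, max(lo)=35)

Answer: (1,0,33) (1,1,33) (2,1,33) (2,2,33) (3,2,35) (3,3,35)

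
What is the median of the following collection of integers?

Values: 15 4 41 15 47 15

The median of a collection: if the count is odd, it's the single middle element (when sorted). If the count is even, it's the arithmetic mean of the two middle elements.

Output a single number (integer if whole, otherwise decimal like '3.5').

Step 1: insert 15 -> lo=[15] (size 1, max 15) hi=[] (size 0) -> median=15
Step 2: insert 4 -> lo=[4] (size 1, max 4) hi=[15] (size 1, min 15) -> median=9.5
Step 3: insert 41 -> lo=[4, 15] (size 2, max 15) hi=[41] (size 1, min 41) -> median=15
Step 4: insert 15 -> lo=[4, 15] (size 2, max 15) hi=[15, 41] (size 2, min 15) -> median=15
Step 5: insert 47 -> lo=[4, 15, 15] (size 3, max 15) hi=[41, 47] (size 2, min 41) -> median=15
Step 6: insert 15 -> lo=[4, 15, 15] (size 3, max 15) hi=[15, 41, 47] (size 3, min 15) -> median=15

Answer: 15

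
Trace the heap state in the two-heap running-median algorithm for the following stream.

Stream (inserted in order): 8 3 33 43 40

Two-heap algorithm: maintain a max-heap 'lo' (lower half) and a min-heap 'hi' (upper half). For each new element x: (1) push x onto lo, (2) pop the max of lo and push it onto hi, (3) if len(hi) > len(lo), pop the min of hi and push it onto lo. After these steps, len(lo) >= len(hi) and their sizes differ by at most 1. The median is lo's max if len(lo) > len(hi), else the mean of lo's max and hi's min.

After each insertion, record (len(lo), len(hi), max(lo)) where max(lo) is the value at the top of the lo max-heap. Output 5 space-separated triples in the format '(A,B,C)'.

Step 1: insert 8 -> lo=[8] hi=[] -> (len(lo)=1, len(hi)=0, max(lo)=8)
Step 2: insert 3 -> lo=[3] hi=[8] -> (len(lo)=1, len(hi)=1, max(lo)=3)
Step 3: insert 33 -> lo=[3, 8] hi=[33] -> (len(lo)=2, len(hi)=1, max(lo)=8)
Step 4: insert 43 -> lo=[3, 8] hi=[33, 43] -> (len(lo)=2, len(hi)=2, max(lo)=8)
Step 5: insert 40 -> lo=[3, 8, 33] hi=[40, 43] -> (len(lo)=3, len(hi)=2, max(lo)=33)

Answer: (1,0,8) (1,1,3) (2,1,8) (2,2,8) (3,2,33)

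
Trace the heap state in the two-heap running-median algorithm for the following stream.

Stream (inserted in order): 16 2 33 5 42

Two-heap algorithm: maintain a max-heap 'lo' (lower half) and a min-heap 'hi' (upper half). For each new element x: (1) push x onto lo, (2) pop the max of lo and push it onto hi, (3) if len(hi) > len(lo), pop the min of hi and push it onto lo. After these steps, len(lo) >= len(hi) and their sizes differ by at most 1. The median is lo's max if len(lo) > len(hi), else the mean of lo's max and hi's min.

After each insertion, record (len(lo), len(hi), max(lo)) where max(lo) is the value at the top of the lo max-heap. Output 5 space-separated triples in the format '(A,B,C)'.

Step 1: insert 16 -> lo=[16] hi=[] -> (len(lo)=1, len(hi)=0, max(lo)=16)
Step 2: insert 2 -> lo=[2] hi=[16] -> (len(lo)=1, len(hi)=1, max(lo)=2)
Step 3: insert 33 -> lo=[2, 16] hi=[33] -> (len(lo)=2, len(hi)=1, max(lo)=16)
Step 4: insert 5 -> lo=[2, 5] hi=[16, 33] -> (len(lo)=2, len(hi)=2, max(lo)=5)
Step 5: insert 42 -> lo=[2, 5, 16] hi=[33, 42] -> (len(lo)=3, len(hi)=2, max(lo)=16)

Answer: (1,0,16) (1,1,2) (2,1,16) (2,2,5) (3,2,16)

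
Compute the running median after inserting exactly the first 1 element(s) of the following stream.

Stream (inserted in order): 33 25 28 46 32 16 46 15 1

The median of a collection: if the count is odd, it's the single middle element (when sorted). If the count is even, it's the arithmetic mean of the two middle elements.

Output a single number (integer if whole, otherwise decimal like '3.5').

Step 1: insert 33 -> lo=[33] (size 1, max 33) hi=[] (size 0) -> median=33

Answer: 33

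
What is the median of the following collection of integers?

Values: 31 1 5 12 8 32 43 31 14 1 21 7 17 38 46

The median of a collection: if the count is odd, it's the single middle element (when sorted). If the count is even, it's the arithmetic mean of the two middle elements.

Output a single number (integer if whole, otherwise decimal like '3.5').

Answer: 17

Derivation:
Step 1: insert 31 -> lo=[31] (size 1, max 31) hi=[] (size 0) -> median=31
Step 2: insert 1 -> lo=[1] (size 1, max 1) hi=[31] (size 1, min 31) -> median=16
Step 3: insert 5 -> lo=[1, 5] (size 2, max 5) hi=[31] (size 1, min 31) -> median=5
Step 4: insert 12 -> lo=[1, 5] (size 2, max 5) hi=[12, 31] (size 2, min 12) -> median=8.5
Step 5: insert 8 -> lo=[1, 5, 8] (size 3, max 8) hi=[12, 31] (size 2, min 12) -> median=8
Step 6: insert 32 -> lo=[1, 5, 8] (size 3, max 8) hi=[12, 31, 32] (size 3, min 12) -> median=10
Step 7: insert 43 -> lo=[1, 5, 8, 12] (size 4, max 12) hi=[31, 32, 43] (size 3, min 31) -> median=12
Step 8: insert 31 -> lo=[1, 5, 8, 12] (size 4, max 12) hi=[31, 31, 32, 43] (size 4, min 31) -> median=21.5
Step 9: insert 14 -> lo=[1, 5, 8, 12, 14] (size 5, max 14) hi=[31, 31, 32, 43] (size 4, min 31) -> median=14
Step 10: insert 1 -> lo=[1, 1, 5, 8, 12] (size 5, max 12) hi=[14, 31, 31, 32, 43] (size 5, min 14) -> median=13
Step 11: insert 21 -> lo=[1, 1, 5, 8, 12, 14] (size 6, max 14) hi=[21, 31, 31, 32, 43] (size 5, min 21) -> median=14
Step 12: insert 7 -> lo=[1, 1, 5, 7, 8, 12] (size 6, max 12) hi=[14, 21, 31, 31, 32, 43] (size 6, min 14) -> median=13
Step 13: insert 17 -> lo=[1, 1, 5, 7, 8, 12, 14] (size 7, max 14) hi=[17, 21, 31, 31, 32, 43] (size 6, min 17) -> median=14
Step 14: insert 38 -> lo=[1, 1, 5, 7, 8, 12, 14] (size 7, max 14) hi=[17, 21, 31, 31, 32, 38, 43] (size 7, min 17) -> median=15.5
Step 15: insert 46 -> lo=[1, 1, 5, 7, 8, 12, 14, 17] (size 8, max 17) hi=[21, 31, 31, 32, 38, 43, 46] (size 7, min 21) -> median=17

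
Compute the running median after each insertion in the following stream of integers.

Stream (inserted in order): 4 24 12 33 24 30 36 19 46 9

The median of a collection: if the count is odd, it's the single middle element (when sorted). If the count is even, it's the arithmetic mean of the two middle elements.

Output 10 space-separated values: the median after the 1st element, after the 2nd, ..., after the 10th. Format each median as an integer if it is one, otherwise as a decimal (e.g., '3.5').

Answer: 4 14 12 18 24 24 24 24 24 24

Derivation:
Step 1: insert 4 -> lo=[4] (size 1, max 4) hi=[] (size 0) -> median=4
Step 2: insert 24 -> lo=[4] (size 1, max 4) hi=[24] (size 1, min 24) -> median=14
Step 3: insert 12 -> lo=[4, 12] (size 2, max 12) hi=[24] (size 1, min 24) -> median=12
Step 4: insert 33 -> lo=[4, 12] (size 2, max 12) hi=[24, 33] (size 2, min 24) -> median=18
Step 5: insert 24 -> lo=[4, 12, 24] (size 3, max 24) hi=[24, 33] (size 2, min 24) -> median=24
Step 6: insert 30 -> lo=[4, 12, 24] (size 3, max 24) hi=[24, 30, 33] (size 3, min 24) -> median=24
Step 7: insert 36 -> lo=[4, 12, 24, 24] (size 4, max 24) hi=[30, 33, 36] (size 3, min 30) -> median=24
Step 8: insert 19 -> lo=[4, 12, 19, 24] (size 4, max 24) hi=[24, 30, 33, 36] (size 4, min 24) -> median=24
Step 9: insert 46 -> lo=[4, 12, 19, 24, 24] (size 5, max 24) hi=[30, 33, 36, 46] (size 4, min 30) -> median=24
Step 10: insert 9 -> lo=[4, 9, 12, 19, 24] (size 5, max 24) hi=[24, 30, 33, 36, 46] (size 5, min 24) -> median=24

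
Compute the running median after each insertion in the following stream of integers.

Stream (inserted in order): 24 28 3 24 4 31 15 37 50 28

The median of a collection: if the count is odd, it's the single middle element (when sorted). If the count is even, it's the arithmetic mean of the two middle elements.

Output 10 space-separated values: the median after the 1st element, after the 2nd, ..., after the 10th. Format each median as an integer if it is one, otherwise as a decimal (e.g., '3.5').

Answer: 24 26 24 24 24 24 24 24 24 26

Derivation:
Step 1: insert 24 -> lo=[24] (size 1, max 24) hi=[] (size 0) -> median=24
Step 2: insert 28 -> lo=[24] (size 1, max 24) hi=[28] (size 1, min 28) -> median=26
Step 3: insert 3 -> lo=[3, 24] (size 2, max 24) hi=[28] (size 1, min 28) -> median=24
Step 4: insert 24 -> lo=[3, 24] (size 2, max 24) hi=[24, 28] (size 2, min 24) -> median=24
Step 5: insert 4 -> lo=[3, 4, 24] (size 3, max 24) hi=[24, 28] (size 2, min 24) -> median=24
Step 6: insert 31 -> lo=[3, 4, 24] (size 3, max 24) hi=[24, 28, 31] (size 3, min 24) -> median=24
Step 7: insert 15 -> lo=[3, 4, 15, 24] (size 4, max 24) hi=[24, 28, 31] (size 3, min 24) -> median=24
Step 8: insert 37 -> lo=[3, 4, 15, 24] (size 4, max 24) hi=[24, 28, 31, 37] (size 4, min 24) -> median=24
Step 9: insert 50 -> lo=[3, 4, 15, 24, 24] (size 5, max 24) hi=[28, 31, 37, 50] (size 4, min 28) -> median=24
Step 10: insert 28 -> lo=[3, 4, 15, 24, 24] (size 5, max 24) hi=[28, 28, 31, 37, 50] (size 5, min 28) -> median=26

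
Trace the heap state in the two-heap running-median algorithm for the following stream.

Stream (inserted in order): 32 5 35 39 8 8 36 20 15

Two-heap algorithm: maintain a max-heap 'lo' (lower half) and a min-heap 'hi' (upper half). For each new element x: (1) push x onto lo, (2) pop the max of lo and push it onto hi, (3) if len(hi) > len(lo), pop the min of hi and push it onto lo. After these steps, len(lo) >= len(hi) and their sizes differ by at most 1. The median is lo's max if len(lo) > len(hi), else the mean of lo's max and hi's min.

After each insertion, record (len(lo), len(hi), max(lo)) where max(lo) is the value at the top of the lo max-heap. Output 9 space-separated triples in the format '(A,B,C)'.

Step 1: insert 32 -> lo=[32] hi=[] -> (len(lo)=1, len(hi)=0, max(lo)=32)
Step 2: insert 5 -> lo=[5] hi=[32] -> (len(lo)=1, len(hi)=1, max(lo)=5)
Step 3: insert 35 -> lo=[5, 32] hi=[35] -> (len(lo)=2, len(hi)=1, max(lo)=32)
Step 4: insert 39 -> lo=[5, 32] hi=[35, 39] -> (len(lo)=2, len(hi)=2, max(lo)=32)
Step 5: insert 8 -> lo=[5, 8, 32] hi=[35, 39] -> (len(lo)=3, len(hi)=2, max(lo)=32)
Step 6: insert 8 -> lo=[5, 8, 8] hi=[32, 35, 39] -> (len(lo)=3, len(hi)=3, max(lo)=8)
Step 7: insert 36 -> lo=[5, 8, 8, 32] hi=[35, 36, 39] -> (len(lo)=4, len(hi)=3, max(lo)=32)
Step 8: insert 20 -> lo=[5, 8, 8, 20] hi=[32, 35, 36, 39] -> (len(lo)=4, len(hi)=4, max(lo)=20)
Step 9: insert 15 -> lo=[5, 8, 8, 15, 20] hi=[32, 35, 36, 39] -> (len(lo)=5, len(hi)=4, max(lo)=20)

Answer: (1,0,32) (1,1,5) (2,1,32) (2,2,32) (3,2,32) (3,3,8) (4,3,32) (4,4,20) (5,4,20)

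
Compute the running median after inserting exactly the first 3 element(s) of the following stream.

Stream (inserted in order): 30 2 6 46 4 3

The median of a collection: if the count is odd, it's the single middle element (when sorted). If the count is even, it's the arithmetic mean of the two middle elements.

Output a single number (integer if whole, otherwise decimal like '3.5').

Step 1: insert 30 -> lo=[30] (size 1, max 30) hi=[] (size 0) -> median=30
Step 2: insert 2 -> lo=[2] (size 1, max 2) hi=[30] (size 1, min 30) -> median=16
Step 3: insert 6 -> lo=[2, 6] (size 2, max 6) hi=[30] (size 1, min 30) -> median=6

Answer: 6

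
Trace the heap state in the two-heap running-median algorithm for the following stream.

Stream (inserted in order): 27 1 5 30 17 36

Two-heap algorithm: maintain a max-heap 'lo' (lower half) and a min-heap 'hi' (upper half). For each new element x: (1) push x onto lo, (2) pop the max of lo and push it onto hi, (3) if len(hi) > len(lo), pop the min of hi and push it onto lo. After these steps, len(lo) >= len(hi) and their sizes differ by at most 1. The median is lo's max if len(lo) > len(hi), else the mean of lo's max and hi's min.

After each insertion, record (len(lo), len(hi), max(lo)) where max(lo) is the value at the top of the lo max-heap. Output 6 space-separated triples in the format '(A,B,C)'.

Step 1: insert 27 -> lo=[27] hi=[] -> (len(lo)=1, len(hi)=0, max(lo)=27)
Step 2: insert 1 -> lo=[1] hi=[27] -> (len(lo)=1, len(hi)=1, max(lo)=1)
Step 3: insert 5 -> lo=[1, 5] hi=[27] -> (len(lo)=2, len(hi)=1, max(lo)=5)
Step 4: insert 30 -> lo=[1, 5] hi=[27, 30] -> (len(lo)=2, len(hi)=2, max(lo)=5)
Step 5: insert 17 -> lo=[1, 5, 17] hi=[27, 30] -> (len(lo)=3, len(hi)=2, max(lo)=17)
Step 6: insert 36 -> lo=[1, 5, 17] hi=[27, 30, 36] -> (len(lo)=3, len(hi)=3, max(lo)=17)

Answer: (1,0,27) (1,1,1) (2,1,5) (2,2,5) (3,2,17) (3,3,17)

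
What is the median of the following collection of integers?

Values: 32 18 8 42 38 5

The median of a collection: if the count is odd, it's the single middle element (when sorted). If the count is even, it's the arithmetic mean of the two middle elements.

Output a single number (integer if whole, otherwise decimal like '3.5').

Step 1: insert 32 -> lo=[32] (size 1, max 32) hi=[] (size 0) -> median=32
Step 2: insert 18 -> lo=[18] (size 1, max 18) hi=[32] (size 1, min 32) -> median=25
Step 3: insert 8 -> lo=[8, 18] (size 2, max 18) hi=[32] (size 1, min 32) -> median=18
Step 4: insert 42 -> lo=[8, 18] (size 2, max 18) hi=[32, 42] (size 2, min 32) -> median=25
Step 5: insert 38 -> lo=[8, 18, 32] (size 3, max 32) hi=[38, 42] (size 2, min 38) -> median=32
Step 6: insert 5 -> lo=[5, 8, 18] (size 3, max 18) hi=[32, 38, 42] (size 3, min 32) -> median=25

Answer: 25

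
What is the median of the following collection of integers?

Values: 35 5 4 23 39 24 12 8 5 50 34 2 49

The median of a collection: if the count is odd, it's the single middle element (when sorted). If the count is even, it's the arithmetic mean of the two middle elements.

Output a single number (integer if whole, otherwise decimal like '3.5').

Step 1: insert 35 -> lo=[35] (size 1, max 35) hi=[] (size 0) -> median=35
Step 2: insert 5 -> lo=[5] (size 1, max 5) hi=[35] (size 1, min 35) -> median=20
Step 3: insert 4 -> lo=[4, 5] (size 2, max 5) hi=[35] (size 1, min 35) -> median=5
Step 4: insert 23 -> lo=[4, 5] (size 2, max 5) hi=[23, 35] (size 2, min 23) -> median=14
Step 5: insert 39 -> lo=[4, 5, 23] (size 3, max 23) hi=[35, 39] (size 2, min 35) -> median=23
Step 6: insert 24 -> lo=[4, 5, 23] (size 3, max 23) hi=[24, 35, 39] (size 3, min 24) -> median=23.5
Step 7: insert 12 -> lo=[4, 5, 12, 23] (size 4, max 23) hi=[24, 35, 39] (size 3, min 24) -> median=23
Step 8: insert 8 -> lo=[4, 5, 8, 12] (size 4, max 12) hi=[23, 24, 35, 39] (size 4, min 23) -> median=17.5
Step 9: insert 5 -> lo=[4, 5, 5, 8, 12] (size 5, max 12) hi=[23, 24, 35, 39] (size 4, min 23) -> median=12
Step 10: insert 50 -> lo=[4, 5, 5, 8, 12] (size 5, max 12) hi=[23, 24, 35, 39, 50] (size 5, min 23) -> median=17.5
Step 11: insert 34 -> lo=[4, 5, 5, 8, 12, 23] (size 6, max 23) hi=[24, 34, 35, 39, 50] (size 5, min 24) -> median=23
Step 12: insert 2 -> lo=[2, 4, 5, 5, 8, 12] (size 6, max 12) hi=[23, 24, 34, 35, 39, 50] (size 6, min 23) -> median=17.5
Step 13: insert 49 -> lo=[2, 4, 5, 5, 8, 12, 23] (size 7, max 23) hi=[24, 34, 35, 39, 49, 50] (size 6, min 24) -> median=23

Answer: 23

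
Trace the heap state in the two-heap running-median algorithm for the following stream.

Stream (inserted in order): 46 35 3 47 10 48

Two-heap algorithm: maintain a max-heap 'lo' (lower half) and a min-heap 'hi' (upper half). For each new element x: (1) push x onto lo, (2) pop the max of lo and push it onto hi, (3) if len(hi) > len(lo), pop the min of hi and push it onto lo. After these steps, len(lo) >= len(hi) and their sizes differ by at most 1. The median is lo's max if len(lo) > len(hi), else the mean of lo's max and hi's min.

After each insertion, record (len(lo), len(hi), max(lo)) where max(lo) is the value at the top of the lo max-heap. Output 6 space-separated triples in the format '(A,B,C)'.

Answer: (1,0,46) (1,1,35) (2,1,35) (2,2,35) (3,2,35) (3,3,35)

Derivation:
Step 1: insert 46 -> lo=[46] hi=[] -> (len(lo)=1, len(hi)=0, max(lo)=46)
Step 2: insert 35 -> lo=[35] hi=[46] -> (len(lo)=1, len(hi)=1, max(lo)=35)
Step 3: insert 3 -> lo=[3, 35] hi=[46] -> (len(lo)=2, len(hi)=1, max(lo)=35)
Step 4: insert 47 -> lo=[3, 35] hi=[46, 47] -> (len(lo)=2, len(hi)=2, max(lo)=35)
Step 5: insert 10 -> lo=[3, 10, 35] hi=[46, 47] -> (len(lo)=3, len(hi)=2, max(lo)=35)
Step 6: insert 48 -> lo=[3, 10, 35] hi=[46, 47, 48] -> (len(lo)=3, len(hi)=3, max(lo)=35)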